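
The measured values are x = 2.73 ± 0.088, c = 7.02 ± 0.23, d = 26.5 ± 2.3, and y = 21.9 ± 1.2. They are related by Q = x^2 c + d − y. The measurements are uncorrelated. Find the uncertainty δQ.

Let p = x^2·c = 52.3. δp/p = √((2·δx/x)² + (1·δc/c)²) = √(0.00416 + 0.00107) = 0.0723, so δp = 3.78.
Q = p + d − y: δQ = √(δp² + δd² + δy²) = √(14.3 + 5.29 + 1.44) = 4.59

4.59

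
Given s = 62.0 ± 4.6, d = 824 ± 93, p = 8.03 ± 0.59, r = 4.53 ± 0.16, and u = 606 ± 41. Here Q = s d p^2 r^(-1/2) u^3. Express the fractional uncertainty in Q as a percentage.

Each factor contributes (exponent × relative error)² to (δQ/Q)²:
  (1·δs/s)² = (1×0.0742)² = 0.00550;  (1·δd/d)² = (1×0.113)² = 0.0127;  (2·δp/p)² = (2×0.0735)² = 0.0216;  (−½·δr/r)² = (-0.5×0.0353)² = 0.000312;  (3·δu/u)² = (3×0.0677)² = 0.0412
δQ/Q = √(0.0813) = 0.285

28.5%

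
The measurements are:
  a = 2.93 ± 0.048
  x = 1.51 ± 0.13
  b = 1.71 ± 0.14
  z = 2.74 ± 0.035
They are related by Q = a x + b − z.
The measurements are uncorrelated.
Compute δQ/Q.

0.122

Let p = a·x = 4.42. δp/p = √((1·δa/a)² + (1·δx/x)²) = √(0.000268 + 0.00741) = 0.0876, so δp = 0.388.
Q = p + b − z: δQ = √(δp² + δb² + δz²) = √(0.150 + 0.0196 + 0.00123) = 0.414
Q = 3.39, so δQ/Q = 0.414/3.39 = 0.122.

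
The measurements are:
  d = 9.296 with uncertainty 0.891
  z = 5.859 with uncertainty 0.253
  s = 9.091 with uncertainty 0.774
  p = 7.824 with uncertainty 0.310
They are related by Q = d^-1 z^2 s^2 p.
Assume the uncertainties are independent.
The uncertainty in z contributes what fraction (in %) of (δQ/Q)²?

15.8%

(δQ/Q)² = (-1·δd/d)² + (2·δz/z)² + (2·δs/s)² + (1·δp/p)²
  d term: (-1×0.0958)² = 0.00919
  z term: (2×0.0432)² = 0.00746
  s term: (2×0.0851)² = 0.0290
  p term: (1×0.0396)² = 0.00157
Total = 0.0472. Share from z = 0.00746/0.0472 = 0.158.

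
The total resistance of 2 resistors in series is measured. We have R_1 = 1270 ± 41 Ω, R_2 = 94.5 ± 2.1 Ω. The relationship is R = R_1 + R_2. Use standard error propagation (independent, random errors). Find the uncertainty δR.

41.1 Ω

Absolute uncertainties add in quadrature for a linear combination:
  (δR_1)² = 1680;  (δR_2)² = 4.41
δR = √(1690) = 41.1 Ω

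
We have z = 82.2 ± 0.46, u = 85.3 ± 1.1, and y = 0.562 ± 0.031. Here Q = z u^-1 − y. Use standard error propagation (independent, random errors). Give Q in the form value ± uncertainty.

Let p = z·u^-1 = 0.964. δp/p = √((1·δz/z)² + (-1·δu/u)²) = √(3.13e-05 + 0.000166) = 0.0141, so δp = 0.0135.
Q = p − y: δQ = √(δp² + δy²) = √(0.000184 + 0.000961) = 0.0338
Q = 0.402.

0.402 ± 0.0338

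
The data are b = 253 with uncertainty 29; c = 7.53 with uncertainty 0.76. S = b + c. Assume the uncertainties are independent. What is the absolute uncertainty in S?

29.0

Absolute uncertainties add in quadrature for a linear combination:
  (δb)² = 841;  (δc)² = 0.578
δS = √(842) = 29.0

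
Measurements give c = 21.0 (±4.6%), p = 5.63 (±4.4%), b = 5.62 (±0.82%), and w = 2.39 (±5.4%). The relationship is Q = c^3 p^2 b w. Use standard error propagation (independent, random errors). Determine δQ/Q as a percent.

For a monomial Q ∝ c^3, p^2, b, w, fractional errors add in quadrature:
  (3·δc/c)² = (3×0.0460)² = 0.0190;  (2·δp/p)² = (2×0.0440)² = 0.00774;  (1·δb/b)² = (1×0.00820)² = 6.72e-05;  (1·δw/w)² = (1×0.0540)² = 0.00292
δQ/Q = √(0.0298) = 0.173

17.3%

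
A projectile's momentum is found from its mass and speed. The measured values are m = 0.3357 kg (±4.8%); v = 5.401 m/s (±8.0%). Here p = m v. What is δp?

0.169 kg·m/s

For a monomial p ∝ m, v, fractional errors add in quadrature:
  (1·δm/m)² = (1×0.0480)² = 0.00230;  (1·δv/v)² = (1×0.0800)² = 0.00640
δp/p = √(0.00870) = 0.0933
p = 1.813 kg·m/s, so δp = 0.0933 × 1.813 = 0.169 kg·m/s.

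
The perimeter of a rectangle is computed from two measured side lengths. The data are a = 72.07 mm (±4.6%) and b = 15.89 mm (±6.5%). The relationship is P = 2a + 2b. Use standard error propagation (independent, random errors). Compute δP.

6.94 mm

Sums and differences: (δP)² = Σ (cᵢ δxᵢ)².
  (2·δa)² = 44.0;  (2·δb)² = 4.27
δP = √(48.2) = 6.94 mm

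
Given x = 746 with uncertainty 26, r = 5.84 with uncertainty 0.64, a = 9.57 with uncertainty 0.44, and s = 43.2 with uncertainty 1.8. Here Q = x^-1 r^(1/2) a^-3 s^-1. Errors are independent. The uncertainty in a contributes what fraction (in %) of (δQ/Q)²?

76.2%

(δQ/Q)² = (-1·δx/x)² + (½·δr/r)² + (-3·δa/a)² + (-1·δs/s)²
  x term: (-1×0.0349)² = 0.00121
  r term: (0.5×0.110)² = 0.00300
  a term: (-3×0.0460)² = 0.0190
  s term: (-1×0.0417)² = 0.00174
Total = 0.0250. Share from a = 0.0190/0.0250 = 0.762.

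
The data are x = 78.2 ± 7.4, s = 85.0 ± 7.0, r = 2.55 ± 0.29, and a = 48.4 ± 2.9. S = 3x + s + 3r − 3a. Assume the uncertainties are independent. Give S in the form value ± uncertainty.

182 ± 24.9

Sums and differences: (δS)² = Σ (cᵢ δxᵢ)².
  (3·δx)² = 493;  (δs)² = 49.0;  (3·δr)² = 0.757;  (3·δa)² = 75.7
δS = √(618) = 24.9
S = 182.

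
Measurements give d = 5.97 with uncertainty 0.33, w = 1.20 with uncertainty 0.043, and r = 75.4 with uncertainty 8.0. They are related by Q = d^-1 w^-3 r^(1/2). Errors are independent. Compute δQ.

0.111

For a monomial Q ∝ d^-1, w^-3, r^(1/2), fractional errors add in quadrature:
  (-1·δd/d)² = (-1×0.0553)² = 0.00306;  (-3·δw/w)² = (-3×0.0358)² = 0.0116;  (½·δr/r)² = (0.5×0.106)² = 0.00281
δQ/Q = √(0.0174) = 0.132
Q = 0.842, so δQ = 0.132 × 0.842 = 0.111.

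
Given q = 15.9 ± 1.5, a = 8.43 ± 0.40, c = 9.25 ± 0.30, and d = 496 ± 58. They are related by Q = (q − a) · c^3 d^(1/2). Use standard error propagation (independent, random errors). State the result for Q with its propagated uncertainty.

Let u = q − a = 7.47. δu = √(δq² + δa²) = √(2.25 + 0.160) = 1.55, so δu/u = 0.208.
Q is then a monomial in u, c, d:
δQ/Q = √((δu/u)² + (3·δc/c)² + (½·δd/d)²) = √(0.0432 + 0.00947 + 0.00342) = 0.237
Q = 1.32e+05, so δQ = 0.237 × 1.32e+05 = 31200.

(1.32 ± 0.312) × 10^5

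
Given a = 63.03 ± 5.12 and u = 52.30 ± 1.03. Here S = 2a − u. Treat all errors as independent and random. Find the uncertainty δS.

10.3

Sums and differences: (δS)² = Σ (cᵢ δxᵢ)².
  (2·δa)² = 105;  (δu)² = 1.06
δS = √(106) = 10.3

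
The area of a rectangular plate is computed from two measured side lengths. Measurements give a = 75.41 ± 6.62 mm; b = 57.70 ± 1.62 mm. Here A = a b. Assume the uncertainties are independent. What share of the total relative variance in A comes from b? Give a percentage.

9.28%

(δA/A)² = (1·δa/a)² + (1·δb/b)²
  a term: (1×0.0878)² = 0.00771
  b term: (1×0.0281)² = 0.000788
Total = 0.00849. Share from b = 0.000788/0.00849 = 0.0928.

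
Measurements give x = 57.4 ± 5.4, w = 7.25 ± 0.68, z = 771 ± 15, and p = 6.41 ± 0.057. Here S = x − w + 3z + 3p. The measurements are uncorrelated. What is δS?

45.3

S is a linear combination, so absolute uncertainties add in quadrature:
  (δx)² = 29.2;  (δw)² = 0.462;  (3·δz)² = 2020;  (3·δp)² = 0.0292
δS = √(2050) = 45.3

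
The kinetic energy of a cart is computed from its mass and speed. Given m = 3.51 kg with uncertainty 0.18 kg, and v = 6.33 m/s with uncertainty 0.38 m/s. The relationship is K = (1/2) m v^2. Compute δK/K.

0.131

For a monomial K ∝ m, v^2, fractional errors add in quadrature:
  (1·δm/m)² = (1×0.0513)² = 0.00263;  (2·δv/v)² = (2×0.0600)² = 0.0144
δK/K = √(0.0170) = 0.131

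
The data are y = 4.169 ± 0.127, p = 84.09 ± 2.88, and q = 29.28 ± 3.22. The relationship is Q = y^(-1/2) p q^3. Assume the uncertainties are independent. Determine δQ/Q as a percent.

33.2%

Products/powers → add relative errors in quadrature, weighted by exponent:
  (−½·δy/y)² = (-0.5×0.0305)² = 0.000232;  (1·δp/p)² = (1×0.0342)² = 0.00117;  (3·δq/q)² = (3×0.110)² = 0.109
δQ/Q = √(0.110) = 0.332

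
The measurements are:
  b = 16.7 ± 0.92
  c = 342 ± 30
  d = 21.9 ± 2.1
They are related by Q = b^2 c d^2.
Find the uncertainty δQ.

1.09e+07

Each factor contributes (exponent × relative error)² to (δQ/Q)²:
  (2·δb/b)² = (2×0.0551)² = 0.0121;  (1·δc/c)² = (1×0.0877)² = 0.00769;  (2·δd/d)² = (2×0.0959)² = 0.0368
δQ/Q = √(0.0566) = 0.238
Q = 4.57e+07, so δQ = 0.238 × 4.57e+07 = 1.09e+07.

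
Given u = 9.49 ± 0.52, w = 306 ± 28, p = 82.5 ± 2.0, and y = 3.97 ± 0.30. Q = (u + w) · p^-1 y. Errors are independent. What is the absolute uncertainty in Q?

1.81

Let h = u + w = 315. δh = √(δu² + δw²) = √(0.270 + 784) = 28.0, so δh/h = 0.0888.
Q is then a monomial in h, p, y:
δQ/Q = √((δh/h)² + (-1·δp/p)² + (1·δy/y)²) = √(0.00788 + 0.000588 + 0.00571) = 0.119
Q = 15.2, so δQ = 0.119 × 15.2 = 1.81.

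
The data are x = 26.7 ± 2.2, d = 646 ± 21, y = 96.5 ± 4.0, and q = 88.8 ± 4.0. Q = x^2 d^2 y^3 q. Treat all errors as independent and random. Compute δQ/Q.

Each factor contributes (exponent × relative error)² to (δQ/Q)²:
  (2·δx/x)² = (2×0.0824)² = 0.0272;  (2·δd/d)² = (2×0.0325)² = 0.00423;  (3·δy/y)² = (3×0.0415)² = 0.0155;  (1·δq/q)² = (1×0.0450)² = 0.00203
δQ/Q = √(0.0489) = 0.221

0.221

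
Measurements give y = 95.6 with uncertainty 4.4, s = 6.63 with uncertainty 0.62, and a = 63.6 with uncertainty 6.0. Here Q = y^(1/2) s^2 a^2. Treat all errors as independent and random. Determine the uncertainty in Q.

4.64e+05

Since Q is a product/quotient, work with relative uncertainties:
  (½·δy/y)² = (0.5×0.0460)² = 0.000530;  (2·δs/s)² = (2×0.0935)² = 0.0350;  (2·δa/a)² = (2×0.0943)² = 0.0356
δQ/Q = √(0.0711) = 0.267
Q = 1.74e+06, so δQ = 0.267 × 1.74e+06 = 4.64e+05.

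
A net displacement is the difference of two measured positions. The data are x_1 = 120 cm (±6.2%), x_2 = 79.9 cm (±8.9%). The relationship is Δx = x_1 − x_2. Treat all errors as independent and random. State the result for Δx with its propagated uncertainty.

Absolute uncertainties add in quadrature for a linear combination:
  (δx_1)² = 55.4;  (δx_2)² = 50.6
δΔx = √(106) = 10.3 cm
Δx = 40.1 cm.

40.1 ± 10.3 cm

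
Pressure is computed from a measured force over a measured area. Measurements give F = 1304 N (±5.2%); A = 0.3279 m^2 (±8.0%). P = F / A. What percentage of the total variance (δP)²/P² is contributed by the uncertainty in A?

(δP/P)² = (1·δF/F)² + (-1·δA/A)²
  F term: (1×0.0520)² = 0.00270
  A term: (-1×0.0800)² = 0.00640
Total = 0.00910. Share from A = 0.00640/0.00910 = 0.703.

70.3%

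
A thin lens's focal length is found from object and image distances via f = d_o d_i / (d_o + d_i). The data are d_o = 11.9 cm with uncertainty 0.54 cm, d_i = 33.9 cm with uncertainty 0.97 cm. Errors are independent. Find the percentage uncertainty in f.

∂f/∂d_o = (d_i/(d_o+d_i))² = 0.548;  ∂f/∂d_i = (d_o/(d_o+d_i))² = 0.0675
δf = √((∂f/∂d_o · δd_o)² + (∂f/∂d_i · δd_i)²) = √(0.0875 + 0.00429) = 0.303 cm
f = 8.81 cm, so δf/f = 0.303/8.81 = 0.0344.

3.44%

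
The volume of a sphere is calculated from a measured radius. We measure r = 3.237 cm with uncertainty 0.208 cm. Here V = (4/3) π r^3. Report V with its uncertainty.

V ∝ r^3, so δV/V = |3| · δr/r = 3 × 0.0643 = 0.193.
V = 142.1 cm^3, so δV = 0.193 × 142.1 = 27.4 cm^3.

142.1 ± 27.4 cm^3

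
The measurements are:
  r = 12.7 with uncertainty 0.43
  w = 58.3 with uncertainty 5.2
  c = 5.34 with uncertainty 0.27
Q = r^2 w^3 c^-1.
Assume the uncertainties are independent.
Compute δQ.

Relative error in a monomial: (δQ/Q)² = Σ (nᵢ · δxᵢ/xᵢ)².
  (2·δr/r)² = (2×0.0339)² = 0.00459;  (3·δw/w)² = (3×0.0892)² = 0.0716;  (-1·δc/c)² = (-1×0.0506)² = 0.00256
δQ/Q = √(0.0787) = 0.281
Q = 5.99e+06, so δQ = 0.281 × 5.99e+06 = 1.68e+06.

1.68e+06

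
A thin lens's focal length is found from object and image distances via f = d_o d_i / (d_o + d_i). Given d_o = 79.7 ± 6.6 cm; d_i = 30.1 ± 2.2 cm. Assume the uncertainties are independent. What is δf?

1.26 cm

∂f/∂d_o = (d_i/(d_o+d_i))² = 0.0751;  ∂f/∂d_i = (d_o/(d_o+d_i))² = 0.527
δf = √((∂f/∂d_o · δd_o)² + (∂f/∂d_i · δd_i)²) = √(0.246 + 1.34) = 1.26 cm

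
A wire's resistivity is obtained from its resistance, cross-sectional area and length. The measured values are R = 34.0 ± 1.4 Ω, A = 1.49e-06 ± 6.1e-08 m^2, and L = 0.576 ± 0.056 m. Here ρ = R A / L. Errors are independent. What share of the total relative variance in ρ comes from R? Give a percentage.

13.2%

(δρ/ρ)² = (1·δR/R)² + (1·δA/A)² + (-1·δL/L)²
  R term: (1×0.0412)² = 0.00170
  A term: (1×0.0409)² = 0.00168
  L term: (-1×0.0972)² = 0.00945
Total = 0.0128. Share from R = 0.00170/0.0128 = 0.132.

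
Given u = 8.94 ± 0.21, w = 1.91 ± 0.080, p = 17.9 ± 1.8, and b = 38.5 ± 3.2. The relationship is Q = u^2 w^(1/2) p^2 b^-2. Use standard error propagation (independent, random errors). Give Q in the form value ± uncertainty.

Each factor contributes (exponent × relative error)² to (δQ/Q)²:
  (2·δu/u)² = (2×0.0235)² = 0.00221;  (½·δw/w)² = (0.5×0.0419)² = 0.000439;  (2·δp/p)² = (2×0.101)² = 0.0404;  (-2·δb/b)² = (-2×0.0831)² = 0.0276
δQ/Q = √(0.0707) = 0.266
Q = 23.9, so δQ = 0.266 × 23.9 = 6.35.

23.9 ± 6.35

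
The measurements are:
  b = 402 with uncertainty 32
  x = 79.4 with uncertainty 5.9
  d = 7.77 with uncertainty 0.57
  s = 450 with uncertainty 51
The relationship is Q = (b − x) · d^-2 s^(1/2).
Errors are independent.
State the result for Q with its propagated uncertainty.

Let u = b − x = 323. δu = √(δb² + δx²) = √(1020 + 34.8) = 32.5, so δu/u = 0.101.
Q is then a monomial in u, d, s:
δQ/Q = √((δu/u)² + (-2·δd/d)² + (½·δs/s)²) = √(0.0102 + 0.0215 + 0.00321) = 0.187
Q = 113, so δQ = 0.187 × 113 = 21.2.

113 ± 21.2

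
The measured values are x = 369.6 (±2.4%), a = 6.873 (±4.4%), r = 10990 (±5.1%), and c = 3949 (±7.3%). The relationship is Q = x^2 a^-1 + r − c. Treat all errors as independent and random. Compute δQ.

1440

Let p = x^2·a^-1 = 19880. δp/p = √((2·δx/x)² + (-1·δa/a)²) = √(0.00230 + 0.00194) = 0.0651, so δp = 1290.
Q = p + r − c: δQ = √(δp² + δr² + δc²) = √(1.67e+06 + 3.14e+05 + 83100) = 1440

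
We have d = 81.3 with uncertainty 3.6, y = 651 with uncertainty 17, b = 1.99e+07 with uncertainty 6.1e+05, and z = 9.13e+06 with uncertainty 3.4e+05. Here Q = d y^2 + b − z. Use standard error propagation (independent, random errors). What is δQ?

Let p = d·y^2 = 3.45e+07. δp/p = √((1·δd/d)² + (2·δy/y)²) = √(0.00196 + 0.00273) = 0.0685, so δp = 2.36e+06.
Q = p + b − z: δQ = √(δp² + δb² + δz²) = √(5.57e+12 + 3.72e+11 + 1.16e+11) = 2.46e+06

2.46e+06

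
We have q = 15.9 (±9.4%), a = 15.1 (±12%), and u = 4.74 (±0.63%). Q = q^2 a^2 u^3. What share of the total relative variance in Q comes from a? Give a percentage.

(δQ/Q)² = (2·δq/q)² + (2·δa/a)² + (3·δu/u)²
  q term: (2×0.0940)² = 0.0353
  a term: (2×0.120)² = 0.0576
  u term: (3×0.00630)² = 0.000357
Total = 0.0933. Share from a = 0.0576/0.0933 = 0.617.

61.7%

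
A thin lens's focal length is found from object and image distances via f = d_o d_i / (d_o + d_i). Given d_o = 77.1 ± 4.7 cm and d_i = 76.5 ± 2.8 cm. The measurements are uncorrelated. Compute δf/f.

∂f/∂d_o = (d_i/(d_o+d_i))² = 0.248;  ∂f/∂d_i = (d_o/(d_o+d_i))² = 0.252
δf = √((∂f/∂d_o · δd_o)² + (∂f/∂d_i · δd_i)²) = √(1.36 + 0.498) = 1.36 cm
f = 38.4 cm, so δf/f = 1.36/38.4 = 0.0355.

0.0355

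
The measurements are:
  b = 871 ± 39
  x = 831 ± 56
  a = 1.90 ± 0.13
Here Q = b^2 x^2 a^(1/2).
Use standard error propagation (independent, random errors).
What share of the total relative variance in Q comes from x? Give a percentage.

66.4%

(δQ/Q)² = (2·δb/b)² + (2·δx/x)² + (½·δa/a)²
  b term: (2×0.0448)² = 0.00802
  x term: (2×0.0674)² = 0.0182
  a term: (0.5×0.0684)² = 0.00117
Total = 0.0274. Share from x = 0.0182/0.0274 = 0.664.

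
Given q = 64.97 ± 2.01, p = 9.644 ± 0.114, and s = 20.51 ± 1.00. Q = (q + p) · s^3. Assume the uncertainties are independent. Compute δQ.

95800

Let u = q + p = 74.61. δu = √(δq² + δp²) = √(4.04 + 0.0130) = 2.01, so δu/u = 0.0270.
Q is then a monomial in u, s:
δQ/Q = √((δu/u)² + (3·δs/s)²) = √(0.000728 + 0.0214) = 0.149
Q = 643800, so δQ = 0.149 × 643800 = 95800.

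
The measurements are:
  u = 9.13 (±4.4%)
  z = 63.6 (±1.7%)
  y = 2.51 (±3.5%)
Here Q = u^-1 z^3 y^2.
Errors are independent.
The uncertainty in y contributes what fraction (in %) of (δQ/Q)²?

(δQ/Q)² = (-1·δu/u)² + (3·δz/z)² + (2·δy/y)²
  u term: (-1×0.0440)² = 0.00194
  z term: (3×0.0170)² = 0.00260
  y term: (2×0.0350)² = 0.00490
Total = 0.00944. Share from y = 0.00490/0.00944 = 0.519.

51.9%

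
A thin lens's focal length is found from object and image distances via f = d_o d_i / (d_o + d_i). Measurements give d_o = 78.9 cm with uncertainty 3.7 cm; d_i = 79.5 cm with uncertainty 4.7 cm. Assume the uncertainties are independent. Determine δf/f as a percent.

∂f/∂d_o = (d_i/(d_o+d_i))² = 0.252;  ∂f/∂d_i = (d_o/(d_o+d_i))² = 0.248
δf = √((∂f/∂d_o · δd_o)² + (∂f/∂d_i · δd_i)²) = √(0.869 + 1.36) = 1.49 cm
f = 39.6 cm, so δf/f = 1.49/39.6 = 0.0377.

3.77%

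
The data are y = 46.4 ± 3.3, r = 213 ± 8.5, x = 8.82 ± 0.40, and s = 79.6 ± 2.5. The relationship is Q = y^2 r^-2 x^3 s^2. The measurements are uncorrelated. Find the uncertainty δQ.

45700

Products/powers → add relative errors in quadrature, weighted by exponent:
  (2·δy/y)² = (2×0.0711)² = 0.0202;  (-2·δr/r)² = (-2×0.0399)² = 0.00637;  (3·δx/x)² = (3×0.0454)² = 0.0185;  (2·δs/s)² = (2×0.0314)² = 0.00395
δQ/Q = √(0.0491) = 0.221
Q = 2.06e+05, so δQ = 0.221 × 2.06e+05 = 45700.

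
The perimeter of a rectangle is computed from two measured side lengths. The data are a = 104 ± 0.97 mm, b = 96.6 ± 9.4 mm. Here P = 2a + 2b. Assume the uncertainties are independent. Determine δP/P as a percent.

Sums and differences: (δP)² = Σ (cᵢ δxᵢ)².
  (2·δa)² = 3.76;  (2·δb)² = 353
δP = √(357) = 18.9 mm
P = 401 mm, so δP/P = 18.9/401 = 0.0471.

4.71%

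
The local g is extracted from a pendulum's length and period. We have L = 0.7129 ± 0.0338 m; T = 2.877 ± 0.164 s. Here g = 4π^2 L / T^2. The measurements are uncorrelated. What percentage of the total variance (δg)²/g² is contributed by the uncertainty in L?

(δg/g)² = (1·δL/L)² + (-2·δT/T)²
  L term: (1×0.0474)² = 0.00225
  T term: (-2×0.0570)² = 0.0130
Total = 0.0152. Share from L = 0.00225/0.0152 = 0.147.

14.7%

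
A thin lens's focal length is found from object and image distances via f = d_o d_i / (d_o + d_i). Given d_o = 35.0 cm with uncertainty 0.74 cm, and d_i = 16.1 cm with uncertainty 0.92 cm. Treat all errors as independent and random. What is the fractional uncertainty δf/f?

∂f/∂d_o = (d_i/(d_o+d_i))² = 0.0993;  ∂f/∂d_i = (d_o/(d_o+d_i))² = 0.469
δf = √((∂f/∂d_o · δd_o)² + (∂f/∂d_i · δd_i)²) = √(0.00540 + 0.186) = 0.438 cm
f = 11.0 cm, so δf/f = 0.438/11.0 = 0.0397.

0.0397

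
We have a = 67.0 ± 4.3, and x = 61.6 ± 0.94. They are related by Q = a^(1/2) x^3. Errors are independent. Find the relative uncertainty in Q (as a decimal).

0.0559

Since Q is a product/quotient, work with relative uncertainties:
  (½·δa/a)² = (0.5×0.0642)² = 0.00103;  (3·δx/x)² = (3×0.0153)² = 0.00210
δQ/Q = √(0.00313) = 0.0559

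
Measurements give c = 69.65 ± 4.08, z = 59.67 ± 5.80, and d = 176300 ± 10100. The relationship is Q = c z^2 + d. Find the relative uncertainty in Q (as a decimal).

Let p = c·z^2 = 248000. δp/p = √((1·δc/c)² + (2·δz/z)²) = √(0.00343 + 0.0378) = 0.203, so δp = 50400.
Q = p + d: δQ = √(δp² + δd²) = √(2.54e+09 + 1.02e+08) = 51400
Q = 424300, so δQ/Q = 51400/424300 = 0.121.

0.121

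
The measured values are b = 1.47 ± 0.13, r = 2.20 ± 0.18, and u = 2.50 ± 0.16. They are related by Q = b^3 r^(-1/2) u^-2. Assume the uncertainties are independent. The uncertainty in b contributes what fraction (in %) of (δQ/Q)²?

(δQ/Q)² = (3·δb/b)² + (−½·δr/r)² + (-2·δu/u)²
  b term: (3×0.0884)² = 0.0704
  r term: (-0.5×0.0818)² = 0.00167
  u term: (-2×0.0640)² = 0.0164
Total = 0.0884. Share from b = 0.0704/0.0884 = 0.796.

79.6%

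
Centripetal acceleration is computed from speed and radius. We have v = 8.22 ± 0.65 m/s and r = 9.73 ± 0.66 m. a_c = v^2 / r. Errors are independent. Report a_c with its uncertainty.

Each factor contributes (exponent × relative error)² to (δa_c/a_c)²:
  (2·δv/v)² = (2×0.0791)² = 0.0250;  (-1·δr/r)² = (-1×0.0678)² = 0.00460
δa_c/a_c = √(0.0296) = 0.172
a_c = 6.94 m/s^2, so δa_c = 0.172 × 6.94 = 1.20 m/s^2.

6.94 ± 1.20 m/s^2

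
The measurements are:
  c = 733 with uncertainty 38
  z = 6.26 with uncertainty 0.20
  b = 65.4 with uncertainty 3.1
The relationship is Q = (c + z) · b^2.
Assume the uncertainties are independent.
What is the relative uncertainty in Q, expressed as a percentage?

10.8%

Let u = c + z = 739. δu = √(δc² + δz²) = √(1440 + 0.0400) = 38.0, so δu/u = 0.0514.
Q is then a monomial in u, b:
δQ/Q = √((δu/u)² + (2·δb/b)²) = √(0.00264 + 0.00899) = 0.108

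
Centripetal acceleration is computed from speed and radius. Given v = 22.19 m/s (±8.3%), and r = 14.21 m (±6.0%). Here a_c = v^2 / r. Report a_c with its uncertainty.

34.65 ± 6.12 m/s^2

For a monomial a_c ∝ v^2, r^-1, fractional errors add in quadrature:
  (2·δv/v)² = (2×0.0830)² = 0.0276;  (-1·δr/r)² = (-1×0.0600)² = 0.00360
δa_c/a_c = √(0.0312) = 0.177
a_c = 34.65 m/s^2, so δa_c = 0.177 × 34.65 = 6.12 m/s^2.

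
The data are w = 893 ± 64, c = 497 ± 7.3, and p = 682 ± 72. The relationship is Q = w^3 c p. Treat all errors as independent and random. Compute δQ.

Relative error in a monomial: (δQ/Q)² = Σ (nᵢ · δxᵢ/xᵢ)².
  (3·δw/w)² = (3×0.0717)² = 0.0462;  (1·δc/c)² = (1×0.0147)² = 0.000216;  (1·δp/p)² = (1×0.106)² = 0.0111
δQ/Q = √(0.0576) = 0.240
Q = 2.41e+14, so δQ = 0.240 × 2.41e+14 = 5.79e+13.

5.79e+13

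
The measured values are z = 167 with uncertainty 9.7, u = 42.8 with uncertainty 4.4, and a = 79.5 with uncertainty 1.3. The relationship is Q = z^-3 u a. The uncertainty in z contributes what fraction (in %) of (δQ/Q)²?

(δQ/Q)² = (-3·δz/z)² + (1·δu/u)² + (1·δa/a)²
  z term: (-3×0.0581)² = 0.0304
  u term: (1×0.103)² = 0.0106
  a term: (1×0.0164)² = 0.000267
Total = 0.0412. Share from z = 0.0304/0.0412 = 0.737.

73.7%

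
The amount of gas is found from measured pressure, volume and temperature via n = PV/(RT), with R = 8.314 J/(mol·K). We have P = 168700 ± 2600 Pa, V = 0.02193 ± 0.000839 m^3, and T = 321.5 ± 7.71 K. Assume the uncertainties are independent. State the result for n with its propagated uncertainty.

1.384 ± 0.0660 mol

Products/powers → add relative errors in quadrature, weighted by exponent:
  (1·δP/P)² = (1×0.0154)² = 0.000238;  (1·δV/V)² = (1×0.0383)² = 0.00146;  (-1·δT/T)² = (-1×0.0240)² = 0.000575
δn/n = √(0.00228) = 0.0477
n = 1.384 mol, so δn = 0.0477 × 1.384 = 0.0660 mol.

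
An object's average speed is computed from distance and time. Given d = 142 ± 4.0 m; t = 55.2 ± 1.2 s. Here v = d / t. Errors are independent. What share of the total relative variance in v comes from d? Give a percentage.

(δv/v)² = (1·δd/d)² + (-1·δt/t)²
  d term: (1×0.0282)² = 0.000793
  t term: (-1×0.0217)² = 0.000473
Total = 0.00127. Share from d = 0.000793/0.00127 = 0.627.

62.7%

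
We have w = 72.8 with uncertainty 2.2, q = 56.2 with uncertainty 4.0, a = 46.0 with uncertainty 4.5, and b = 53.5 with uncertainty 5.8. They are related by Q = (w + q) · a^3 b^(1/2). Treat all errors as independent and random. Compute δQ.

2.76e+07

Let u = w + q = 129. δu = √(δw² + δq²) = √(4.84 + 16.0) = 4.57, so δu/u = 0.0354.
Q is then a monomial in u, a, b:
δQ/Q = √((δu/u)² + (3·δa/a)² + (½·δb/b)²) = √(0.00125 + 0.0861 + 0.00294) = 0.301
Q = 9.18e+07, so δQ = 0.301 × 9.18e+07 = 2.76e+07.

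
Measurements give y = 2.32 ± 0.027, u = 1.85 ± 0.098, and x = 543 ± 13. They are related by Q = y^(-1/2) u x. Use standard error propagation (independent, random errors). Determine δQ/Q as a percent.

For a monomial Q ∝ y^(-1/2), u, x, fractional errors add in quadrature:
  (−½·δy/y)² = (-0.5×0.0116)² = 3.39e-05;  (1·δu/u)² = (1×0.0530)² = 0.00281;  (1·δx/x)² = (1×0.0239)² = 0.000573
δQ/Q = √(0.00341) = 0.0584

5.84%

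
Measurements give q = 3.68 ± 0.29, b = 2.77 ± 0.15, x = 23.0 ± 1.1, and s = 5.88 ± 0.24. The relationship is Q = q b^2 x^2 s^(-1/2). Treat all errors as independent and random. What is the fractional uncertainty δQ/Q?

0.166

Since Q is a product/quotient, work with relative uncertainties:
  (1·δq/q)² = (1×0.0788)² = 0.00621;  (2·δb/b)² = (2×0.0542)² = 0.0117;  (2·δx/x)² = (2×0.0478)² = 0.00915;  (−½·δs/s)² = (-0.5×0.0408)² = 0.000416
δQ/Q = √(0.0275) = 0.166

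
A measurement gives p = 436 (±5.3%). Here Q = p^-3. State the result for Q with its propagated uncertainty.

Q ∝ p^-3, so δQ/Q = |-3| · δp/p = 3 × 0.0530 = 0.159.
Q = 1.21e-08, so δQ = 0.159 × 1.21e-08 = 1.92e-09.

(1.21 ± 0.192) × 10^-8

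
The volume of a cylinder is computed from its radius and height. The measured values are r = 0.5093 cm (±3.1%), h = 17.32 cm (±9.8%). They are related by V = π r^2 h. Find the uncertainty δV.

Each factor contributes (exponent × relative error)² to (δV/V)²:
  (2·δr/r)² = (2×0.0310)² = 0.00384;  (1·δh/h)² = (1×0.0980)² = 0.00960
δV/V = √(0.0134) = 0.116
V = 14.11 cm^3, so δV = 0.116 × 14.11 = 1.64 cm^3.

1.64 cm^3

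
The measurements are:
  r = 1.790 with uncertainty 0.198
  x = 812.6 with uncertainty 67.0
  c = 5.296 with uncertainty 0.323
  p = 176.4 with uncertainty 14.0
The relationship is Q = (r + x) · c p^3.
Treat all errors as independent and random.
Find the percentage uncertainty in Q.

Let u = r + x = 814.4. δu = √(δr² + δx²) = √(0.0392 + 4490) = 67.0, so δu/u = 0.0823.
Q is then a monomial in u, c, p:
δQ/Q = √((δu/u)² + (1·δc/c)² + (3·δp/p)²) = √(0.00677 + 0.00372 + 0.0567) = 0.259

25.9%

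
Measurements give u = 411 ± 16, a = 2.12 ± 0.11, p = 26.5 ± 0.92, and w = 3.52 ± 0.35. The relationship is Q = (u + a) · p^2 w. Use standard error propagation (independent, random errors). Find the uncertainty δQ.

Let h = u + a = 413. δh = √(δu² + δa²) = √(256 + 0.0121) = 16.0, so δh/h = 0.0387.
Q is then a monomial in h, p, w:
δQ/Q = √((δh/h)² + (2·δp/p)² + (1·δw/w)²) = √(0.00150 + 0.00482 + 0.00989) = 0.127
Q = 1.02e+06, so δQ = 0.127 × 1.02e+06 = 1.3e+05.

1.3e+05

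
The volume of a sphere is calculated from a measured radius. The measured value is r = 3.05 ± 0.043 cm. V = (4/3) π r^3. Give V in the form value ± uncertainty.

119 ± 5.03 cm^3

V ∝ r^3, so δV/V = |3| · δr/r = 3 × 0.0141 = 0.0423.
V = 119 cm^3, so δV = 0.0423 × 119 = 5.03 cm^3.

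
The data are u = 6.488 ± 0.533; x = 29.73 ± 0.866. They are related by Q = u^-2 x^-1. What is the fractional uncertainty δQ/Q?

Since Q is a product/quotient, work with relative uncertainties:
  (-2·δu/u)² = (-2×0.0822)² = 0.0270;  (-1·δx/x)² = (-1×0.0291)² = 0.000848
δQ/Q = √(0.0278) = 0.167

0.167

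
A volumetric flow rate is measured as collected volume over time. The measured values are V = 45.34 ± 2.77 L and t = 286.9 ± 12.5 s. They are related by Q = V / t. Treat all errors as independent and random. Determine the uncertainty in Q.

0.0119 L/s

Products/powers → add relative errors in quadrature, weighted by exponent:
  (1·δV/V)² = (1×0.0611)² = 0.00373;  (-1·δt/t)² = (-1×0.0436)² = 0.00190
δQ/Q = √(0.00563) = 0.0750
Q = 0.1580 L/s, so δQ = 0.0750 × 0.1580 = 0.0119 L/s.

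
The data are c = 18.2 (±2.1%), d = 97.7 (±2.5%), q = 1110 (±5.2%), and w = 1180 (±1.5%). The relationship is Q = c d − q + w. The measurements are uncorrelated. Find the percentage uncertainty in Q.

Let p = c·d = 1780. δp/p = √((1·δc/c)² + (1·δd/d)²) = √(0.000441 + 0.000625) = 0.0326, so δp = 58.1.
Q = p − q + w: δQ = √(δp² + δq² + δw²) = √(3370 + 3330 + 313) = 83.8
Q = 1850, so δQ/Q = 83.8/1850 = 0.0453.

4.53%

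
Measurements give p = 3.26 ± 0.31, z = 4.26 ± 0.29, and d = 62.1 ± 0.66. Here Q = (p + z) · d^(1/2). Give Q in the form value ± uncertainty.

Let u = p + z = 7.52. δu = √(δp² + δz²) = √(0.0961 + 0.0841) = 0.424, so δu/u = 0.0564.
Q is then a monomial in u, d:
δQ/Q = √((δu/u)² + (½·δd/d)²) = √(0.00319 + 2.82e-05) = 0.0567
Q = 59.3, so δQ = 0.0567 × 59.3 = 3.36.

59.3 ± 3.36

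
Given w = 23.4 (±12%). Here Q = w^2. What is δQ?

131

Relative error in a monomial: (δQ/Q)² = Σ (nᵢ · δxᵢ/xᵢ)².
  (2·δw/w)² = (2×0.120)² = 0.0576
δQ/Q = √(0.0576) = 0.240
Q = 548, so δQ = 0.240 × 548 = 131.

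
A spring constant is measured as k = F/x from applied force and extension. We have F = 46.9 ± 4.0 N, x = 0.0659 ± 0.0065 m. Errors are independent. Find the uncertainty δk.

Each factor contributes (exponent × relative error)² to (δk/k)²:
  (1·δF/F)² = (1×0.0853)² = 0.00727;  (-1·δx/x)² = (-1×0.0986)² = 0.00973
δk/k = √(0.0170) = 0.130
k = 712 N/m, so δk = 0.130 × 712 = 92.8 N/m.

92.8 N/m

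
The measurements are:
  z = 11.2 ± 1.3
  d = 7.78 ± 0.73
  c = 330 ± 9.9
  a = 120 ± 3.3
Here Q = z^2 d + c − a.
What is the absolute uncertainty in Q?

245

Let p = z^2·d = 976. δp/p = √((2·δz/z)² + (1·δd/d)²) = √(0.0539 + 0.00880) = 0.250, so δp = 244.
Q = p + c − a: δQ = √(δp² + δc² + δa²) = √(59700 + 98.0 + 10.9) = 245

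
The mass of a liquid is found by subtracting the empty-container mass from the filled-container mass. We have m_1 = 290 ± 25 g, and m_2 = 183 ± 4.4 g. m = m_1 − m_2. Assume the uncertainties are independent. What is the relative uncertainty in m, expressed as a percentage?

Each term contributes (cᵢ δxᵢ)² to (δm)²:
  (δm_1)² = 625;  (δm_2)² = 19.4
δm = √(644) = 25.4 g
m = 107 g, so δm/m = 25.4/107 = 0.237.

23.7%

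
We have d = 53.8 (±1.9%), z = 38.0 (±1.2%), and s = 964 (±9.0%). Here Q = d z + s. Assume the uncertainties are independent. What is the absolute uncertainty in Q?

Let p = d·z = 2040. δp/p = √((1·δd/d)² + (1·δz/z)²) = √(0.000361 + 0.000144) = 0.0225, so δp = 45.9.
Q = p + s: δQ = √(δp² + δs²) = √(2110 + 7530) = 98.2

98.2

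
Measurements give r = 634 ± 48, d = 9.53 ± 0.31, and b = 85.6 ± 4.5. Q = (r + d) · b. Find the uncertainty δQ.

Let u = r + d = 644. δu = √(δr² + δd²) = √(2300 + 0.0961) = 48.0, so δu/u = 0.0746.
Q is then a monomial in u, b:
δQ/Q = √((δu/u)² + (1·δb/b)²) = √(0.00556 + 0.00276) = 0.0913
Q = 55100, so δQ = 0.0913 × 55100 = 5030.

5030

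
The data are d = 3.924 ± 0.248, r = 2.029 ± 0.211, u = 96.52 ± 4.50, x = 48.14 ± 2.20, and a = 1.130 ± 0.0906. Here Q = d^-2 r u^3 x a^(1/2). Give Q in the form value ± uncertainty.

Q is a product of powers, so relative uncertainties combine in quadrature:
  (-2·δd/d)² = (-2×0.0632)² = 0.0160;  (1·δr/r)² = (1×0.104)² = 0.0108;  (3·δu/u)² = (3×0.0466)² = 0.0196;  (1·δx/x)² = (1×0.0457)² = 0.00209;  (½·δa/a)² = (0.5×0.0802)² = 0.00161
δQ/Q = √(0.0501) = 0.224
Q = 6.063e+06, so δQ = 0.224 × 6.063e+06 = 1.36e+06.

(6.063 ± 1.36) × 10^6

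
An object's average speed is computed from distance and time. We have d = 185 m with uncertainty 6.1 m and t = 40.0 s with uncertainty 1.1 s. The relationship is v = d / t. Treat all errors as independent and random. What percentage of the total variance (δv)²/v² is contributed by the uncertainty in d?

59.0%

(δv/v)² = (1·δd/d)² + (-1·δt/t)²
  d term: (1×0.0330)² = 0.00109
  t term: (-1×0.0275)² = 0.000756
Total = 0.00184. Share from d = 0.00109/0.00184 = 0.590.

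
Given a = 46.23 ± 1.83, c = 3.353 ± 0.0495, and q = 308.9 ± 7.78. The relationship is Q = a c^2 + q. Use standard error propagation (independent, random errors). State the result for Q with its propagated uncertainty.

Let p = a·c^2 = 519.7. δp/p = √((1·δa/a)² + (2·δc/c)²) = √(0.00157 + 0.000872) = 0.0494, so δp = 25.7.
Q = p + q: δQ = √(δp² + δq²) = √(659 + 60.5) = 26.8
Q = 828.6.

828.6 ± 26.8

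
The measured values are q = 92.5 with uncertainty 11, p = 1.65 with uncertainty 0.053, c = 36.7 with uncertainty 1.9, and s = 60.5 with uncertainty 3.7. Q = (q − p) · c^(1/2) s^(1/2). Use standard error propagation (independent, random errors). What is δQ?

Let u = q − p = 90.8. δu = √(δq² + δp²) = √(121 + 0.00281) = 11.0, so δu/u = 0.121.
Q is then a monomial in u, c, s:
δQ/Q = √((δu/u)² + (½·δc/c)² + (½·δs/s)²) = √(0.0147 + 0.000670 + 0.000935) = 0.128
Q = 4280, so δQ = 0.128 × 4280 = 546.

546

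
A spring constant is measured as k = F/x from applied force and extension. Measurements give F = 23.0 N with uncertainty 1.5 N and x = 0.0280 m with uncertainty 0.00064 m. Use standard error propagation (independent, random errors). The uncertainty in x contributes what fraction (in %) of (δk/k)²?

10.9%

(δk/k)² = (1·δF/F)² + (-1·δx/x)²
  F term: (1×0.0652)² = 0.00425
  x term: (-1×0.0229)² = 0.000522
Total = 0.00478. Share from x = 0.000522/0.00478 = 0.109.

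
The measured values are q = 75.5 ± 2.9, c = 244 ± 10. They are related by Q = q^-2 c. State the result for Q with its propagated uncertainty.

0.0428 ± 0.00373

For a monomial Q ∝ q^-2, c, fractional errors add in quadrature:
  (-2·δq/q)² = (-2×0.0384)² = 0.00590;  (1·δc/c)² = (1×0.0410)² = 0.00168
δQ/Q = √(0.00758) = 0.0871
Q = 0.0428, so δQ = 0.0871 × 0.0428 = 0.00373.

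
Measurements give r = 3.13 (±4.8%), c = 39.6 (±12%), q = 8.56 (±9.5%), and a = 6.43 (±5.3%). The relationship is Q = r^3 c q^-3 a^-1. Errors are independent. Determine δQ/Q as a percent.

Products/powers → add relative errors in quadrature, weighted by exponent:
  (3·δr/r)² = (3×0.0480)² = 0.0207;  (1·δc/c)² = (1×0.120)² = 0.0144;  (-3·δq/q)² = (-3×0.0950)² = 0.0812;  (-1·δa/a)² = (-1×0.0530)² = 0.00281
δQ/Q = √(0.119) = 0.345

34.5%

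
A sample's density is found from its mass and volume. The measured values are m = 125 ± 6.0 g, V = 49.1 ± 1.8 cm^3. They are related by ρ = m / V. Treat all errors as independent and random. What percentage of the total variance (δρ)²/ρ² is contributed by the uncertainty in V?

(δρ/ρ)² = (1·δm/m)² + (-1·δV/V)²
  m term: (1×0.0480)² = 0.00230
  V term: (-1×0.0367)² = 0.00134
Total = 0.00365. Share from V = 0.00134/0.00365 = 0.368.

36.8%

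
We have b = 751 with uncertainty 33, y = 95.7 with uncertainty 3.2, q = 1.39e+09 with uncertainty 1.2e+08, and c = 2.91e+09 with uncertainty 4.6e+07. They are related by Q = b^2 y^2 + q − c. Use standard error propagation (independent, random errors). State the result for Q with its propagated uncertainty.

(3.65 ± 0.585) × 10^9

Let p = b^2·y^2 = 5.17e+09. δp/p = √((2·δb/b)² + (2·δy/y)²) = √(0.00772 + 0.00447) = 0.110, so δp = 5.7e+08.
Q = p + q − c: δQ = √(δp² + δq² + δc²) = √(3.25e+17 + 1.44e+16 + 2.12e+15) = 5.85e+08
Q = 3.65e+09.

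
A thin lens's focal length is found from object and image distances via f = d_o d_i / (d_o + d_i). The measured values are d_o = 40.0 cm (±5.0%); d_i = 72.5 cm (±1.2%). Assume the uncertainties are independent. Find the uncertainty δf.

∂f/∂d_o = (d_i/(d_o+d_i))² = 0.415;  ∂f/∂d_i = (d_o/(d_o+d_i))² = 0.126
δf = √((∂f/∂d_o · δd_o)² + (∂f/∂d_i · δd_i)²) = √(0.690 + 0.0121) = 0.838 cm

0.838 cm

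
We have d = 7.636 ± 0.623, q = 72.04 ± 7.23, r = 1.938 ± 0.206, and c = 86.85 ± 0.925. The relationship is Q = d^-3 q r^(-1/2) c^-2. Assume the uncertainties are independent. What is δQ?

Q is a product of powers, so relative uncertainties combine in quadrature:
  (-3·δd/d)² = (-3×0.0816)² = 0.0599;  (1·δq/q)² = (1×0.100)² = 0.0101;  (−½·δr/r)² = (-0.5×0.106)² = 0.00282;  (-2·δc/c)² = (-2×0.0107)² = 0.000454
δQ/Q = √(0.0733) = 0.271
Q = 1.541e-05, so δQ = 0.271 × 1.541e-05 = 4.17e-06.

4.17e-06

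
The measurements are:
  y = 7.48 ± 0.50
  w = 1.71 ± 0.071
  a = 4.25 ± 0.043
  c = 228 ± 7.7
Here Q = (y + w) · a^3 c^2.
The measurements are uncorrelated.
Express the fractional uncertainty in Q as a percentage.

9.22%

Let u = y + w = 9.19. δu = √(δy² + δw²) = √(0.250 + 0.00504) = 0.505, so δu/u = 0.0550.
Q is then a monomial in u, a, c:
δQ/Q = √((δu/u)² + (3·δa/a)² + (2·δc/c)²) = √(0.00302 + 0.000921 + 0.00456) = 0.0922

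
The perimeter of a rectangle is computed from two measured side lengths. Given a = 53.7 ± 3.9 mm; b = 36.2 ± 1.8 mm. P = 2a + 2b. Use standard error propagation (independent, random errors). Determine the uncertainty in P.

Sums and differences: (δP)² = Σ (cᵢ δxᵢ)².
  (2·δa)² = 60.8;  (2·δb)² = 13.0
δP = √(73.8) = 8.59 mm

8.59 mm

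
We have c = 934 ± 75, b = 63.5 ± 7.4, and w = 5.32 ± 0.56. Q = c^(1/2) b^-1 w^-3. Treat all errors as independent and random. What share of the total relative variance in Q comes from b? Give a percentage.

11.8%

(δQ/Q)² = (½·δc/c)² + (-1·δb/b)² + (-3·δw/w)²
  c term: (0.5×0.0803)² = 0.00161
  b term: (-1×0.117)² = 0.0136
  w term: (-3×0.105)² = 0.0997
Total = 0.115. Share from b = 0.0136/0.115 = 0.118.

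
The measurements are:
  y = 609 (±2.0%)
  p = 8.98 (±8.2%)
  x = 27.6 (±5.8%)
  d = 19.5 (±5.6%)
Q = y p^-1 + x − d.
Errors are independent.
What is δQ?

Let w = y·p^-1 = 67.8. δw/w = √((1·δy/y)² + (-1·δp/p)²) = √(0.000400 + 0.00672) = 0.0844, so δw = 5.72.
Q = w + x − d: δQ = √(δw² + δx² + δd²) = √(32.8 + 2.56 + 1.19) = 6.04

6.04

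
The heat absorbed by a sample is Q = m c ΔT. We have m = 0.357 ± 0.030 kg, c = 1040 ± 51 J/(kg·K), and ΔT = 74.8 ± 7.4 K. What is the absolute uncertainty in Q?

Since Q is a product/quotient, work with relative uncertainties:
  (1·δm/m)² = (1×0.0840)² = 0.00706;  (1·δc/c)² = (1×0.0490)² = 0.00240;  (1·δΔT/ΔT)² = (1×0.0989)² = 0.00979
δQ/Q = √(0.0193) = 0.139
Q = 27800 J, so δQ = 0.139 × 27800 = 3850 J.

3850 J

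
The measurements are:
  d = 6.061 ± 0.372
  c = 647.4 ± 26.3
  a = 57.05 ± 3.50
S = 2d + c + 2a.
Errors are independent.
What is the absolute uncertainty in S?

27.2

Absolute uncertainties add in quadrature for a linear combination:
  (2·δd)² = 0.554;  (δc)² = 692;  (2·δa)² = 49.0
δS = √(741) = 27.2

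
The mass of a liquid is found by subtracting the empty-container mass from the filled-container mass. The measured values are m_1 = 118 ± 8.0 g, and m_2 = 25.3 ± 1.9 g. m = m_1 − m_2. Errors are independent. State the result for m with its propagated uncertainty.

Sums and differences: (δm)² = Σ (cᵢ δxᵢ)².
  (δm_1)² = 64.0;  (δm_2)² = 3.61
δm = √(67.6) = 8.22 g
m = 92.7 g.

92.7 ± 8.22 g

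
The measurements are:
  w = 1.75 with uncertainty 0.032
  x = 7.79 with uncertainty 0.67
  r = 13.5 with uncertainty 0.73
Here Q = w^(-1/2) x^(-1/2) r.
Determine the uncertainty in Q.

Each factor contributes (exponent × relative error)² to (δQ/Q)²:
  (−½·δw/w)² = (-0.5×0.0183)² = 8.36e-05;  (−½·δx/x)² = (-0.5×0.0860)² = 0.00185;  (1·δr/r)² = (1×0.0541)² = 0.00292
δQ/Q = √(0.00486) = 0.0697
Q = 3.66, so δQ = 0.0697 × 3.66 = 0.255.

0.255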